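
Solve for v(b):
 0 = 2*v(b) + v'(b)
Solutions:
 v(b) = C1*exp(-2*b)


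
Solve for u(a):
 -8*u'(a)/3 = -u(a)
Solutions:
 u(a) = C1*exp(3*a/8)


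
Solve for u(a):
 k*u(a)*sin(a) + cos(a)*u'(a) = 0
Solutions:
 u(a) = C1*exp(k*log(cos(a)))


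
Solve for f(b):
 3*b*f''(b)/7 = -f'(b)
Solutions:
 f(b) = C1 + C2/b^(4/3)


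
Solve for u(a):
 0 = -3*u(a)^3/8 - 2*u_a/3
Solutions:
 u(a) = -2*sqrt(2)*sqrt(-1/(C1 - 9*a))
 u(a) = 2*sqrt(2)*sqrt(-1/(C1 - 9*a))


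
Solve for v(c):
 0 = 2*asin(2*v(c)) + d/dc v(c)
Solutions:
 Integral(1/asin(2*_y), (_y, v(c))) = C1 - 2*c


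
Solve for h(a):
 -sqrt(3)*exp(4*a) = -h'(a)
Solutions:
 h(a) = C1 + sqrt(3)*exp(4*a)/4


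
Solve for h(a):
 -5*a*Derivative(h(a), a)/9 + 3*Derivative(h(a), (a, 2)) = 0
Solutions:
 h(a) = C1 + C2*erfi(sqrt(30)*a/18)


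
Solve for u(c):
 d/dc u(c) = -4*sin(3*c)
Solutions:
 u(c) = C1 + 4*cos(3*c)/3


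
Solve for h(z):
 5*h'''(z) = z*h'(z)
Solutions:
 h(z) = C1 + Integral(C2*airyai(5^(2/3)*z/5) + C3*airybi(5^(2/3)*z/5), z)


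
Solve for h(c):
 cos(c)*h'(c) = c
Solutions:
 h(c) = C1 + Integral(c/cos(c), c)


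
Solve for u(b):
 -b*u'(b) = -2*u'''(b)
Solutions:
 u(b) = C1 + Integral(C2*airyai(2^(2/3)*b/2) + C3*airybi(2^(2/3)*b/2), b)


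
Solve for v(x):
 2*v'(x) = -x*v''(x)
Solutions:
 v(x) = C1 + C2/x


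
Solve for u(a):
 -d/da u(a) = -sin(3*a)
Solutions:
 u(a) = C1 - cos(3*a)/3


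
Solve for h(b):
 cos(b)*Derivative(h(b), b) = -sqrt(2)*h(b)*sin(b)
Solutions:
 h(b) = C1*cos(b)^(sqrt(2))


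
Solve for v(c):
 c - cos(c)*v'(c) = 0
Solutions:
 v(c) = C1 + Integral(c/cos(c), c)


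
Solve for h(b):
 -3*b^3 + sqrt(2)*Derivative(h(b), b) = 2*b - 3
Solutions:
 h(b) = C1 + 3*sqrt(2)*b^4/8 + sqrt(2)*b^2/2 - 3*sqrt(2)*b/2


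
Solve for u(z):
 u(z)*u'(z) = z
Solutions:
 u(z) = -sqrt(C1 + z^2)
 u(z) = sqrt(C1 + z^2)


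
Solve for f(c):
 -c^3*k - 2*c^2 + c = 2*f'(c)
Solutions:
 f(c) = C1 - c^4*k/8 - c^3/3 + c^2/4


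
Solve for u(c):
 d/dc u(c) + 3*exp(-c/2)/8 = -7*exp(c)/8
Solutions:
 u(c) = C1 - 7*exp(c)/8 + 3*exp(-c/2)/4


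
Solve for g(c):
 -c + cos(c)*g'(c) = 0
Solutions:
 g(c) = C1 + Integral(c/cos(c), c)


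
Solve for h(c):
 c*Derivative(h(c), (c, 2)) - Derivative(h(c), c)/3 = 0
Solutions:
 h(c) = C1 + C2*c^(4/3)


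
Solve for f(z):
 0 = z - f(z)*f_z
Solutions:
 f(z) = -sqrt(C1 + z^2)
 f(z) = sqrt(C1 + z^2)


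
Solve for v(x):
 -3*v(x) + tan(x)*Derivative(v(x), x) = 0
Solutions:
 v(x) = C1*sin(x)^3


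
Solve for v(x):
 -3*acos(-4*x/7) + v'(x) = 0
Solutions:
 v(x) = C1 + 3*x*acos(-4*x/7) + 3*sqrt(49 - 16*x^2)/4


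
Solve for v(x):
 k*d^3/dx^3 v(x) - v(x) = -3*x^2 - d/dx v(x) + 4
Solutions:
 v(x) = C1*exp(2^(1/3)*x*(6^(1/3)*(sqrt(3)*sqrt((27 + 4/k)/k^2) - 9/k)^(1/3)/12 - 2^(1/3)*3^(5/6)*I*(sqrt(3)*sqrt((27 + 4/k)/k^2) - 9/k)^(1/3)/12 + 2/(k*(-3^(1/3) + 3^(5/6)*I)*(sqrt(3)*sqrt((27 + 4/k)/k^2) - 9/k)^(1/3)))) + C2*exp(2^(1/3)*x*(6^(1/3)*(sqrt(3)*sqrt((27 + 4/k)/k^2) - 9/k)^(1/3)/12 + 2^(1/3)*3^(5/6)*I*(sqrt(3)*sqrt((27 + 4/k)/k^2) - 9/k)^(1/3)/12 - 2/(k*(3^(1/3) + 3^(5/6)*I)*(sqrt(3)*sqrt((27 + 4/k)/k^2) - 9/k)^(1/3)))) + C3*exp(6^(1/3)*x*(-2^(1/3)*(sqrt(3)*sqrt((27 + 4/k)/k^2) - 9/k)^(1/3) + 2*3^(1/3)/(k*(sqrt(3)*sqrt((27 + 4/k)/k^2) - 9/k)^(1/3)))/6) + 3*x^2 + 6*x + 2


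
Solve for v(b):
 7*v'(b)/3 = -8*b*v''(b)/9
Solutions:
 v(b) = C1 + C2/b^(13/8)


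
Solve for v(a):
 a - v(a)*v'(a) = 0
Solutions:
 v(a) = -sqrt(C1 + a^2)
 v(a) = sqrt(C1 + a^2)


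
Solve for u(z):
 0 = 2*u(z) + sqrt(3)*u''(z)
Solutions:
 u(z) = C1*sin(sqrt(2)*3^(3/4)*z/3) + C2*cos(sqrt(2)*3^(3/4)*z/3)


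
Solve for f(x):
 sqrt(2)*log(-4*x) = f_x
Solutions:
 f(x) = C1 + sqrt(2)*x*log(-x) + sqrt(2)*x*(-1 + 2*log(2))


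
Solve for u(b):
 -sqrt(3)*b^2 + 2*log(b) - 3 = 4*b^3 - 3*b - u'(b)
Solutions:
 u(b) = C1 + b^4 + sqrt(3)*b^3/3 - 3*b^2/2 - 2*b*log(b) + 5*b


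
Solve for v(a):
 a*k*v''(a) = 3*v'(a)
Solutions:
 v(a) = C1 + a^(((re(k) + 3)*re(k) + im(k)^2)/(re(k)^2 + im(k)^2))*(C2*sin(3*log(a)*Abs(im(k))/(re(k)^2 + im(k)^2)) + C3*cos(3*log(a)*im(k)/(re(k)^2 + im(k)^2)))


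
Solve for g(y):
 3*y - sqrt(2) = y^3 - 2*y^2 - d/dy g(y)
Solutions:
 g(y) = C1 + y^4/4 - 2*y^3/3 - 3*y^2/2 + sqrt(2)*y


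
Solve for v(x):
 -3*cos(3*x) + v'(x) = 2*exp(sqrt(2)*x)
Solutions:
 v(x) = C1 + sqrt(2)*exp(sqrt(2)*x) + sin(3*x)


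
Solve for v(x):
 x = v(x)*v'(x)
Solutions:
 v(x) = -sqrt(C1 + x^2)
 v(x) = sqrt(C1 + x^2)


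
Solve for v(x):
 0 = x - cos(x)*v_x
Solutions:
 v(x) = C1 + Integral(x/cos(x), x)


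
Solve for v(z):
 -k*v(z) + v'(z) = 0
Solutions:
 v(z) = C1*exp(k*z)


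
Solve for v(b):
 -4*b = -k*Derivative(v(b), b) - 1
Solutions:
 v(b) = C1 + 2*b^2/k - b/k


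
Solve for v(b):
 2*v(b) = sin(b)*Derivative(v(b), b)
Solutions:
 v(b) = C1*(cos(b) - 1)/(cos(b) + 1)


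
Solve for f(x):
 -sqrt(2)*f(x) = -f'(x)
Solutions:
 f(x) = C1*exp(sqrt(2)*x)


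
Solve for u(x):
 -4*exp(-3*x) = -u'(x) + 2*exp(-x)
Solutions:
 u(x) = C1 - 2*exp(-x) - 4*exp(-3*x)/3


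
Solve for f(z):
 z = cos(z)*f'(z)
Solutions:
 f(z) = C1 + Integral(z/cos(z), z)


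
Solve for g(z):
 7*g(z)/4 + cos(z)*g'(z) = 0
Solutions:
 g(z) = C1*(sin(z) - 1)^(7/8)/(sin(z) + 1)^(7/8)


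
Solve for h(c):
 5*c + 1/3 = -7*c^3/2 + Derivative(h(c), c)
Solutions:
 h(c) = C1 + 7*c^4/8 + 5*c^2/2 + c/3


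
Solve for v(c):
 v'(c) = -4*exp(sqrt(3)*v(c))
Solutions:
 v(c) = sqrt(3)*(2*log(1/(C1 + 4*c)) - log(3))/6


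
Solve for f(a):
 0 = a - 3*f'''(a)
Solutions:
 f(a) = C1 + C2*a + C3*a^2 + a^4/72


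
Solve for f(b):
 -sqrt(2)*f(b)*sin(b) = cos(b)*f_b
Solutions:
 f(b) = C1*cos(b)^(sqrt(2))


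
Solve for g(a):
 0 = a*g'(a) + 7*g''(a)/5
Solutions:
 g(a) = C1 + C2*erf(sqrt(70)*a/14)


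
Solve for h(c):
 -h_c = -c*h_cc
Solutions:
 h(c) = C1 + C2*c^2


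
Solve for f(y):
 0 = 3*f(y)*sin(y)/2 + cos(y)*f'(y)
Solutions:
 f(y) = C1*cos(y)^(3/2)


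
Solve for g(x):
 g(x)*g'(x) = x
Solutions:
 g(x) = -sqrt(C1 + x^2)
 g(x) = sqrt(C1 + x^2)


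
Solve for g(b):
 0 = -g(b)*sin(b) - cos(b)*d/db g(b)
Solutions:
 g(b) = C1*cos(b)


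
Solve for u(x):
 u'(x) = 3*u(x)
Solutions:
 u(x) = C1*exp(3*x)


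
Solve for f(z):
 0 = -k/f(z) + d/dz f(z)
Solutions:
 f(z) = -sqrt(C1 + 2*k*z)
 f(z) = sqrt(C1 + 2*k*z)


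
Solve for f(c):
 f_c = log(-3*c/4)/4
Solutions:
 f(c) = C1 + c*log(-c)/4 + c*(-2*log(2) - 1 + log(3))/4


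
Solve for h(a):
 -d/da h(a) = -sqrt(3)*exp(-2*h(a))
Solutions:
 h(a) = log(-sqrt(C1 + 2*sqrt(3)*a))
 h(a) = log(C1 + 2*sqrt(3)*a)/2


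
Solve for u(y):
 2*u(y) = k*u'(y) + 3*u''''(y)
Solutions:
 u(y) = C1*exp(2^(2/3)*sqrt(3)*y*(-sqrt(2^(1/3)*(3*k^2 + sqrt(9*k^4 + 2048))^(1/3) - 16/(3*k^2 + sqrt(9*k^4 + 2048))^(1/3)) + sqrt(4*sqrt(3)*k/sqrt(2^(1/3)*(3*k^2 + sqrt(9*k^4 + 2048))^(1/3) - 16/(3*k^2 + sqrt(9*k^4 + 2048))^(1/3)) - 2^(1/3)*(3*k^2 + sqrt(9*k^4 + 2048))^(1/3) + 16/(3*k^2 + sqrt(9*k^4 + 2048))^(1/3)))/12) + C2*exp(2^(2/3)*sqrt(3)*y*(sqrt(2^(1/3)*(3*k^2 + sqrt(9*k^4 + 2048))^(1/3) - 16/(3*k^2 + sqrt(9*k^4 + 2048))^(1/3)) - sqrt(-4*sqrt(3)*k/sqrt(2^(1/3)*(3*k^2 + sqrt(9*k^4 + 2048))^(1/3) - 16/(3*k^2 + sqrt(9*k^4 + 2048))^(1/3)) - 2^(1/3)*(3*k^2 + sqrt(9*k^4 + 2048))^(1/3) + 16/(3*k^2 + sqrt(9*k^4 + 2048))^(1/3)))/12) + C3*exp(2^(2/3)*sqrt(3)*y*(sqrt(2^(1/3)*(3*k^2 + sqrt(9*k^4 + 2048))^(1/3) - 16/(3*k^2 + sqrt(9*k^4 + 2048))^(1/3)) + sqrt(-4*sqrt(3)*k/sqrt(2^(1/3)*(3*k^2 + sqrt(9*k^4 + 2048))^(1/3) - 16/(3*k^2 + sqrt(9*k^4 + 2048))^(1/3)) - 2^(1/3)*(3*k^2 + sqrt(9*k^4 + 2048))^(1/3) + 16/(3*k^2 + sqrt(9*k^4 + 2048))^(1/3)))/12) + C4*exp(-2^(2/3)*sqrt(3)*y*(sqrt(2^(1/3)*(3*k^2 + sqrt(9*k^4 + 2048))^(1/3) - 16/(3*k^2 + sqrt(9*k^4 + 2048))^(1/3)) + sqrt(4*sqrt(3)*k/sqrt(2^(1/3)*(3*k^2 + sqrt(9*k^4 + 2048))^(1/3) - 16/(3*k^2 + sqrt(9*k^4 + 2048))^(1/3)) - 2^(1/3)*(3*k^2 + sqrt(9*k^4 + 2048))^(1/3) + 16/(3*k^2 + sqrt(9*k^4 + 2048))^(1/3)))/12)


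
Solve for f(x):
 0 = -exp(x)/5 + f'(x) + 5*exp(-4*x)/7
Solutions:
 f(x) = C1 + exp(x)/5 + 5*exp(-4*x)/28


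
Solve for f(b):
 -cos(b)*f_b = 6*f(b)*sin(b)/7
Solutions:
 f(b) = C1*cos(b)^(6/7)


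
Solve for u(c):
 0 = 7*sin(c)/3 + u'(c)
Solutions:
 u(c) = C1 + 7*cos(c)/3


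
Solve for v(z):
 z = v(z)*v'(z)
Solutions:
 v(z) = -sqrt(C1 + z^2)
 v(z) = sqrt(C1 + z^2)


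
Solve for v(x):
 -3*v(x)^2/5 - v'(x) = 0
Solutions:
 v(x) = 5/(C1 + 3*x)


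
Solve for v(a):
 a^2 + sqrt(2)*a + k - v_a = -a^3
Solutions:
 v(a) = C1 + a^4/4 + a^3/3 + sqrt(2)*a^2/2 + a*k


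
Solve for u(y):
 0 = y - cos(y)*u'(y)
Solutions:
 u(y) = C1 + Integral(y/cos(y), y)


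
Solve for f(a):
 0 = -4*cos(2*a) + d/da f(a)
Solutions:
 f(a) = C1 + 2*sin(2*a)


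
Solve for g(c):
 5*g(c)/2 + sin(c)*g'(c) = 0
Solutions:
 g(c) = C1*(cos(c) + 1)^(5/4)/(cos(c) - 1)^(5/4)


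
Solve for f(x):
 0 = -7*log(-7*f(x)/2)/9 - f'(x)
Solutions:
 9*Integral(1/(log(-_y) - log(2) + log(7)), (_y, f(x)))/7 = C1 - x


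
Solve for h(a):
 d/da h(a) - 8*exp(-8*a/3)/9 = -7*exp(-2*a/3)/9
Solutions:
 h(a) = C1 + 7*exp(-2*a/3)/6 - exp(-8*a/3)/3


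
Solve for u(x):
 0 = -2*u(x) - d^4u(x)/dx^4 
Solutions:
 u(x) = (C1*sin(2^(3/4)*x/2) + C2*cos(2^(3/4)*x/2))*exp(-2^(3/4)*x/2) + (C3*sin(2^(3/4)*x/2) + C4*cos(2^(3/4)*x/2))*exp(2^(3/4)*x/2)


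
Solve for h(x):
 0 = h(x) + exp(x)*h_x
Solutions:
 h(x) = C1*exp(exp(-x))


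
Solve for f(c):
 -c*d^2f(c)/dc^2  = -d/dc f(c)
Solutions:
 f(c) = C1 + C2*c^2


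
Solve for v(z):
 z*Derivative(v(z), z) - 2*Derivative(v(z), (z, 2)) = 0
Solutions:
 v(z) = C1 + C2*erfi(z/2)


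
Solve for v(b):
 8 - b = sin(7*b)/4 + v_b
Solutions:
 v(b) = C1 - b^2/2 + 8*b + cos(7*b)/28


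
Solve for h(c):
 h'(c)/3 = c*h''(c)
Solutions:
 h(c) = C1 + C2*c^(4/3)


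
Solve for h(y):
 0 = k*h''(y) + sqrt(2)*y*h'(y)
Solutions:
 h(y) = C1 + C2*sqrt(k)*erf(2^(3/4)*y*sqrt(1/k)/2)


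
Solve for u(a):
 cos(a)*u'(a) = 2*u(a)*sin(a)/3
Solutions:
 u(a) = C1/cos(a)^(2/3)


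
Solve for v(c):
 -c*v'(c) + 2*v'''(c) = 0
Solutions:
 v(c) = C1 + Integral(C2*airyai(2^(2/3)*c/2) + C3*airybi(2^(2/3)*c/2), c)


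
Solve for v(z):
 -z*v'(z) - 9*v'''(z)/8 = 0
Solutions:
 v(z) = C1 + Integral(C2*airyai(-2*3^(1/3)*z/3) + C3*airybi(-2*3^(1/3)*z/3), z)


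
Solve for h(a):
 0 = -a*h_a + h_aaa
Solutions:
 h(a) = C1 + Integral(C2*airyai(a) + C3*airybi(a), a)


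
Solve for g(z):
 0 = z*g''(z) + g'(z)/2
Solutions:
 g(z) = C1 + C2*sqrt(z)


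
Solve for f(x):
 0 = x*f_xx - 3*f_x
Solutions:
 f(x) = C1 + C2*x^4


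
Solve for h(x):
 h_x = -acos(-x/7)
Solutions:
 h(x) = C1 - x*acos(-x/7) - sqrt(49 - x^2)


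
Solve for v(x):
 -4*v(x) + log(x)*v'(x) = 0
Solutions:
 v(x) = C1*exp(4*li(x))


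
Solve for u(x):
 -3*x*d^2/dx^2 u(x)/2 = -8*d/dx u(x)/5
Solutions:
 u(x) = C1 + C2*x^(31/15)


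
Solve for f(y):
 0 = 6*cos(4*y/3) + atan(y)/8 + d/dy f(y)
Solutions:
 f(y) = C1 - y*atan(y)/8 + log(y^2 + 1)/16 - 9*sin(4*y/3)/2


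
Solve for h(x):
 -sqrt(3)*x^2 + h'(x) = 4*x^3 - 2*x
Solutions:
 h(x) = C1 + x^4 + sqrt(3)*x^3/3 - x^2


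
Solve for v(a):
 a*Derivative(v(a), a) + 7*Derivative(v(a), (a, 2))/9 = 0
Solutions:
 v(a) = C1 + C2*erf(3*sqrt(14)*a/14)


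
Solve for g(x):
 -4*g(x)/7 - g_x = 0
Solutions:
 g(x) = C1*exp(-4*x/7)


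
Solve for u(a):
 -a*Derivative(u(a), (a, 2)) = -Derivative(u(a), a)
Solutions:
 u(a) = C1 + C2*a^2


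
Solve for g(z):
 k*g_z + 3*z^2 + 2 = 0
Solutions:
 g(z) = C1 - z^3/k - 2*z/k


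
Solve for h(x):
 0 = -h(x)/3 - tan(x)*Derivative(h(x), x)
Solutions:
 h(x) = C1/sin(x)^(1/3)


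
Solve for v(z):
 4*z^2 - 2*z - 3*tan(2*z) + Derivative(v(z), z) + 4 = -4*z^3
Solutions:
 v(z) = C1 - z^4 - 4*z^3/3 + z^2 - 4*z - 3*log(cos(2*z))/2


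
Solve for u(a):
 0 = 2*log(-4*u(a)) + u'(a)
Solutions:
 Integral(1/(log(-_y) + 2*log(2)), (_y, u(a)))/2 = C1 - a


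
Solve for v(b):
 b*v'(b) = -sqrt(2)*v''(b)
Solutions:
 v(b) = C1 + C2*erf(2^(1/4)*b/2)


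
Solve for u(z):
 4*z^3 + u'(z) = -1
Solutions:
 u(z) = C1 - z^4 - z


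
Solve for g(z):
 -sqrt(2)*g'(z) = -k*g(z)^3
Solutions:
 g(z) = -sqrt(-1/(C1 + sqrt(2)*k*z))
 g(z) = sqrt(-1/(C1 + sqrt(2)*k*z))


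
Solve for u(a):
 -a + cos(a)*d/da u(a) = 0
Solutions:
 u(a) = C1 + Integral(a/cos(a), a)


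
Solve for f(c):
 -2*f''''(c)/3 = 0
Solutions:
 f(c) = C1 + C2*c + C3*c^2 + C4*c^3


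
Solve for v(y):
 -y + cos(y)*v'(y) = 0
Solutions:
 v(y) = C1 + Integral(y/cos(y), y)


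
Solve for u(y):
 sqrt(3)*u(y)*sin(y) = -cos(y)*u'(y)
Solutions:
 u(y) = C1*cos(y)^(sqrt(3))


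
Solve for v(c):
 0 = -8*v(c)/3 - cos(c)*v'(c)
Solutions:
 v(c) = C1*(sin(c) - 1)^(4/3)/(sin(c) + 1)^(4/3)


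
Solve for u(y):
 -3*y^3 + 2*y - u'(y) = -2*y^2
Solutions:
 u(y) = C1 - 3*y^4/4 + 2*y^3/3 + y^2


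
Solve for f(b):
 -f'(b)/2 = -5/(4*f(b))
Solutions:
 f(b) = -sqrt(C1 + 5*b)
 f(b) = sqrt(C1 + 5*b)


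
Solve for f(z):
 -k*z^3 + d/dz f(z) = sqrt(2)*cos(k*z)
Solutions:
 f(z) = C1 + k*z^4/4 + sqrt(2)*sin(k*z)/k


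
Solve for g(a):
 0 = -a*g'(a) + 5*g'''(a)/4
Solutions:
 g(a) = C1 + Integral(C2*airyai(10^(2/3)*a/5) + C3*airybi(10^(2/3)*a/5), a)


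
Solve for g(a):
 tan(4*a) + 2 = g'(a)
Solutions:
 g(a) = C1 + 2*a - log(cos(4*a))/4


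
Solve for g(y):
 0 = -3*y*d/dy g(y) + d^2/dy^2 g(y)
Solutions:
 g(y) = C1 + C2*erfi(sqrt(6)*y/2)


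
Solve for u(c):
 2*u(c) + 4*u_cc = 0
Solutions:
 u(c) = C1*sin(sqrt(2)*c/2) + C2*cos(sqrt(2)*c/2)


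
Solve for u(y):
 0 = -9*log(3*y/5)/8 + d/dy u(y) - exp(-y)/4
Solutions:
 u(y) = C1 + 9*y*log(y)/8 + 9*y*(-log(5) - 1 + log(3))/8 - exp(-y)/4


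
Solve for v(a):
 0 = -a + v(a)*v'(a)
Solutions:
 v(a) = -sqrt(C1 + a^2)
 v(a) = sqrt(C1 + a^2)


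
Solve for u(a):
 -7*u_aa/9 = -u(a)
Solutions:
 u(a) = C1*exp(-3*sqrt(7)*a/7) + C2*exp(3*sqrt(7)*a/7)


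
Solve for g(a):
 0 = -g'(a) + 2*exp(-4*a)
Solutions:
 g(a) = C1 - exp(-4*a)/2


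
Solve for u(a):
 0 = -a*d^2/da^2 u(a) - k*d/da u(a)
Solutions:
 u(a) = C1 + a^(1 - re(k))*(C2*sin(log(a)*Abs(im(k))) + C3*cos(log(a)*im(k)))


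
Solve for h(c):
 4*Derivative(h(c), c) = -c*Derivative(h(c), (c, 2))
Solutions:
 h(c) = C1 + C2/c^3


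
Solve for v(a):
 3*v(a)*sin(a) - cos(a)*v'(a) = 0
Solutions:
 v(a) = C1/cos(a)^3


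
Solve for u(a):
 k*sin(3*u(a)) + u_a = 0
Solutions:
 u(a) = -acos((-C1 - exp(6*a*k))/(C1 - exp(6*a*k)))/3 + 2*pi/3
 u(a) = acos((-C1 - exp(6*a*k))/(C1 - exp(6*a*k)))/3


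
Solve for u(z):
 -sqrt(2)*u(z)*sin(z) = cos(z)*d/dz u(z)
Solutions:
 u(z) = C1*cos(z)^(sqrt(2))


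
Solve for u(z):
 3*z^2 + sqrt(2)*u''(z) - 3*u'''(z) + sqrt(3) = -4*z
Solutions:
 u(z) = C1 + C2*z + C3*exp(sqrt(2)*z/3) - sqrt(2)*z^4/8 + z^3*(-9 - 2*sqrt(2))/6 + z^2*(-27*sqrt(2)/4 - 3 - sqrt(6)/4)


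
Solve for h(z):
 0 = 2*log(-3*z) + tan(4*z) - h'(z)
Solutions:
 h(z) = C1 + 2*z*log(-z) - 2*z + 2*z*log(3) - log(cos(4*z))/4


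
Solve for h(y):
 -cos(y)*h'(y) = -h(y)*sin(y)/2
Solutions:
 h(y) = C1/sqrt(cos(y))


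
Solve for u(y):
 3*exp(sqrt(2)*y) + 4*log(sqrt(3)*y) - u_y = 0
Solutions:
 u(y) = C1 + 4*y*log(y) + 2*y*(-2 + log(3)) + 3*sqrt(2)*exp(sqrt(2)*y)/2


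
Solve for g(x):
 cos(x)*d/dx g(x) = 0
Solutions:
 g(x) = C1


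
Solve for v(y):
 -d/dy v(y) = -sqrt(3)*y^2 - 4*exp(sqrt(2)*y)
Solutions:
 v(y) = C1 + sqrt(3)*y^3/3 + 2*sqrt(2)*exp(sqrt(2)*y)


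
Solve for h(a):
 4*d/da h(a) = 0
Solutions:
 h(a) = C1


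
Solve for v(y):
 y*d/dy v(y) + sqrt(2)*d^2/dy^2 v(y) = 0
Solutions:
 v(y) = C1 + C2*erf(2^(1/4)*y/2)


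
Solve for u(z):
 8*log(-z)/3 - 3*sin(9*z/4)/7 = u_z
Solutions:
 u(z) = C1 + 8*z*log(-z)/3 - 8*z/3 + 4*cos(9*z/4)/21


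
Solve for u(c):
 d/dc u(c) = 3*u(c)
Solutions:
 u(c) = C1*exp(3*c)


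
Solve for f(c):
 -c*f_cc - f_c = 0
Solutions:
 f(c) = C1 + C2*log(c)


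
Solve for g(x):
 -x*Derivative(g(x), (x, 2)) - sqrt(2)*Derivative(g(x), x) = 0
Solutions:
 g(x) = C1 + C2*x^(1 - sqrt(2))


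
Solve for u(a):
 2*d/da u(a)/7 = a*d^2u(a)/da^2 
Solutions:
 u(a) = C1 + C2*a^(9/7)


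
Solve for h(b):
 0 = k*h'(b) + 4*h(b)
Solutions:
 h(b) = C1*exp(-4*b/k)


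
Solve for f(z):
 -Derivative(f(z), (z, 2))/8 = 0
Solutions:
 f(z) = C1 + C2*z


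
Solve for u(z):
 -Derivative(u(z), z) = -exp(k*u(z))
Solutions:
 u(z) = Piecewise((log(-1/(C1*k + k*z))/k, Ne(k, 0)), (nan, True))
 u(z) = Piecewise((C1 + z, Eq(k, 0)), (nan, True))


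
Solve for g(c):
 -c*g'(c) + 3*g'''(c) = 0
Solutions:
 g(c) = C1 + Integral(C2*airyai(3^(2/3)*c/3) + C3*airybi(3^(2/3)*c/3), c)


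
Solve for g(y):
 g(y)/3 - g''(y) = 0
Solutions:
 g(y) = C1*exp(-sqrt(3)*y/3) + C2*exp(sqrt(3)*y/3)


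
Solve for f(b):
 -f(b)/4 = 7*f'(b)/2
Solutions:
 f(b) = C1*exp(-b/14)


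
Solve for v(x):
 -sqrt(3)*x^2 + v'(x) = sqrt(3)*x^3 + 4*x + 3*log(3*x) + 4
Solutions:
 v(x) = C1 + sqrt(3)*x^4/4 + sqrt(3)*x^3/3 + 2*x^2 + 3*x*log(x) + x + x*log(27)


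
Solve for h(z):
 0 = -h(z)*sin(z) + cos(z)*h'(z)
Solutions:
 h(z) = C1/cos(z)


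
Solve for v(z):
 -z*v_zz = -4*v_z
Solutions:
 v(z) = C1 + C2*z^5


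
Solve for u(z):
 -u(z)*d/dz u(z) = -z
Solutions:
 u(z) = -sqrt(C1 + z^2)
 u(z) = sqrt(C1 + z^2)


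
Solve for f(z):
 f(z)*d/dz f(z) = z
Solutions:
 f(z) = -sqrt(C1 + z^2)
 f(z) = sqrt(C1 + z^2)


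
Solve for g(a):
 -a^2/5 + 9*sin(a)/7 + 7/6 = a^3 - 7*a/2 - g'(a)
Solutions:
 g(a) = C1 + a^4/4 + a^3/15 - 7*a^2/4 - 7*a/6 + 9*cos(a)/7


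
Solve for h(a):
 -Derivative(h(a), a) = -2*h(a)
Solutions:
 h(a) = C1*exp(2*a)


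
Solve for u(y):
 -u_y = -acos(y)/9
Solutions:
 u(y) = C1 + y*acos(y)/9 - sqrt(1 - y^2)/9


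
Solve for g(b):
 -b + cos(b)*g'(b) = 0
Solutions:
 g(b) = C1 + Integral(b/cos(b), b)


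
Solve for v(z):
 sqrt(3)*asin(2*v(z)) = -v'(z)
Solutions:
 Integral(1/asin(2*_y), (_y, v(z))) = C1 - sqrt(3)*z


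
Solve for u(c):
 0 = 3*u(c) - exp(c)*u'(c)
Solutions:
 u(c) = C1*exp(-3*exp(-c))


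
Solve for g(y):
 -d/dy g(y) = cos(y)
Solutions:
 g(y) = C1 - sin(y)


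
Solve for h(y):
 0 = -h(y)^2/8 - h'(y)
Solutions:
 h(y) = 8/(C1 + y)


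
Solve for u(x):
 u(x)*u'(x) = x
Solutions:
 u(x) = -sqrt(C1 + x^2)
 u(x) = sqrt(C1 + x^2)


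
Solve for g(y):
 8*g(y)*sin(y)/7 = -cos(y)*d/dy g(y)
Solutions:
 g(y) = C1*cos(y)^(8/7)


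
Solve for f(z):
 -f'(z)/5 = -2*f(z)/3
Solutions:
 f(z) = C1*exp(10*z/3)


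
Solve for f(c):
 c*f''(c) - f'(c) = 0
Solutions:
 f(c) = C1 + C2*c^2


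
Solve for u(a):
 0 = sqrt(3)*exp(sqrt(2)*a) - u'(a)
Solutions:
 u(a) = C1 + sqrt(6)*exp(sqrt(2)*a)/2


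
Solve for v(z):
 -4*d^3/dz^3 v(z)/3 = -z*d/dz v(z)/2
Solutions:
 v(z) = C1 + Integral(C2*airyai(3^(1/3)*z/2) + C3*airybi(3^(1/3)*z/2), z)


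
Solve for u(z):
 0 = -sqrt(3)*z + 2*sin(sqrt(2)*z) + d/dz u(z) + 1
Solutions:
 u(z) = C1 + sqrt(3)*z^2/2 - z + sqrt(2)*cos(sqrt(2)*z)


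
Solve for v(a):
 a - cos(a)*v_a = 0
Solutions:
 v(a) = C1 + Integral(a/cos(a), a)


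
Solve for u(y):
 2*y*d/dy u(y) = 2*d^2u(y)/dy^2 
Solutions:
 u(y) = C1 + C2*erfi(sqrt(2)*y/2)


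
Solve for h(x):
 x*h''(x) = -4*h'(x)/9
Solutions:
 h(x) = C1 + C2*x^(5/9)


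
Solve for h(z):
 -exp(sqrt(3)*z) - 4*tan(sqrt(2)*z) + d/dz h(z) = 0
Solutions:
 h(z) = C1 + sqrt(3)*exp(sqrt(3)*z)/3 - 2*sqrt(2)*log(cos(sqrt(2)*z))


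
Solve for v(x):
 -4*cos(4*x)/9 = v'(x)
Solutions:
 v(x) = C1 - sin(4*x)/9


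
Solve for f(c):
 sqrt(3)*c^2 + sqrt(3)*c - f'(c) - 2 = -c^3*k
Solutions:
 f(c) = C1 + c^4*k/4 + sqrt(3)*c^3/3 + sqrt(3)*c^2/2 - 2*c


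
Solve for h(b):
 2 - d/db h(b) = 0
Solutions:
 h(b) = C1 + 2*b


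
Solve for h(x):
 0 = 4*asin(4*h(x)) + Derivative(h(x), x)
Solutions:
 Integral(1/asin(4*_y), (_y, h(x))) = C1 - 4*x


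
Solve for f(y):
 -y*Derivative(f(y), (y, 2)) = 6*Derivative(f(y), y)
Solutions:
 f(y) = C1 + C2/y^5


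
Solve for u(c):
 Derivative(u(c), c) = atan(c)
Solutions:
 u(c) = C1 + c*atan(c) - log(c^2 + 1)/2


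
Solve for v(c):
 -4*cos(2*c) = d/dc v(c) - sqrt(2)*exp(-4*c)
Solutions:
 v(c) = C1 - 2*sin(2*c) - sqrt(2)*exp(-4*c)/4


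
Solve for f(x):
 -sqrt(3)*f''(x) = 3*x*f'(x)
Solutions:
 f(x) = C1 + C2*erf(sqrt(2)*3^(1/4)*x/2)


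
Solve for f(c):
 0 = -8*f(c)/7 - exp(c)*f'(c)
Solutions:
 f(c) = C1*exp(8*exp(-c)/7)


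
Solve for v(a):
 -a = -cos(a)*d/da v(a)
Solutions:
 v(a) = C1 + Integral(a/cos(a), a)


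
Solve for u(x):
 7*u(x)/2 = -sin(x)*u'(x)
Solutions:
 u(x) = C1*(cos(x) + 1)^(7/4)/(cos(x) - 1)^(7/4)


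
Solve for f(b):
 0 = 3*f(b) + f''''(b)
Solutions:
 f(b) = (C1*sin(sqrt(2)*3^(1/4)*b/2) + C2*cos(sqrt(2)*3^(1/4)*b/2))*exp(-sqrt(2)*3^(1/4)*b/2) + (C3*sin(sqrt(2)*3^(1/4)*b/2) + C4*cos(sqrt(2)*3^(1/4)*b/2))*exp(sqrt(2)*3^(1/4)*b/2)


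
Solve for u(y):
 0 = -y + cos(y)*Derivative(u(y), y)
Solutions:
 u(y) = C1 + Integral(y/cos(y), y)


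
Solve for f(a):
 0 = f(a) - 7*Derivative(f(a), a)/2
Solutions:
 f(a) = C1*exp(2*a/7)


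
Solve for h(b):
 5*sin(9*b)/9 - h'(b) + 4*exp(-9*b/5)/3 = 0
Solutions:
 h(b) = C1 - 5*cos(9*b)/81 - 20*exp(-9*b/5)/27


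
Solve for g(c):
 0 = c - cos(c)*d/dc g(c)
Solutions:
 g(c) = C1 + Integral(c/cos(c), c)


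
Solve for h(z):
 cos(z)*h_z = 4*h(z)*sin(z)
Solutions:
 h(z) = C1/cos(z)^4


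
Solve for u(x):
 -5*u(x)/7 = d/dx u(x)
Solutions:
 u(x) = C1*exp(-5*x/7)


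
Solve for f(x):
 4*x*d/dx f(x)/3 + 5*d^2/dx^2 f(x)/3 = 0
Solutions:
 f(x) = C1 + C2*erf(sqrt(10)*x/5)


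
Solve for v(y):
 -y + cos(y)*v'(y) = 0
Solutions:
 v(y) = C1 + Integral(y/cos(y), y)


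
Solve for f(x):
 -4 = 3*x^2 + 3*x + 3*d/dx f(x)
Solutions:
 f(x) = C1 - x^3/3 - x^2/2 - 4*x/3


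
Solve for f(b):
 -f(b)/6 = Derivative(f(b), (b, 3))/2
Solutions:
 f(b) = C3*exp(-3^(2/3)*b/3) + (C1*sin(3^(1/6)*b/2) + C2*cos(3^(1/6)*b/2))*exp(3^(2/3)*b/6)


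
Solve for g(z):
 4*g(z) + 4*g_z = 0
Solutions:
 g(z) = C1*exp(-z)


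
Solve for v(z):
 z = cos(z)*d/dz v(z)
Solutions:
 v(z) = C1 + Integral(z/cos(z), z)


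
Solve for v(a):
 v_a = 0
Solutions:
 v(a) = C1


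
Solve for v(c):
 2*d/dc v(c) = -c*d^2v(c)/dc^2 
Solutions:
 v(c) = C1 + C2/c


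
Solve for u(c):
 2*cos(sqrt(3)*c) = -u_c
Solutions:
 u(c) = C1 - 2*sqrt(3)*sin(sqrt(3)*c)/3


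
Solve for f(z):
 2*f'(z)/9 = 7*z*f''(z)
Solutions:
 f(z) = C1 + C2*z^(65/63)


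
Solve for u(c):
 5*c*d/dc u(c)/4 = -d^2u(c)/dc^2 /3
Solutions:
 u(c) = C1 + C2*erf(sqrt(30)*c/4)


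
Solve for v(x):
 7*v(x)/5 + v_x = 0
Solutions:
 v(x) = C1*exp(-7*x/5)


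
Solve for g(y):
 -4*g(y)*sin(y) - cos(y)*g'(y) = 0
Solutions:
 g(y) = C1*cos(y)^4


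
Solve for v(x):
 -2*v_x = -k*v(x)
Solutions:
 v(x) = C1*exp(k*x/2)


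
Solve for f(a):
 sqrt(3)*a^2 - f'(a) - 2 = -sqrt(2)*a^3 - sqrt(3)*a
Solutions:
 f(a) = C1 + sqrt(2)*a^4/4 + sqrt(3)*a^3/3 + sqrt(3)*a^2/2 - 2*a


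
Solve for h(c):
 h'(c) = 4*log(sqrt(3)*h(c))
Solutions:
 -Integral(1/(2*log(_y) + log(3)), (_y, h(c)))/2 = C1 - c


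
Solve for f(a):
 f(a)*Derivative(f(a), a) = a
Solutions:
 f(a) = -sqrt(C1 + a^2)
 f(a) = sqrt(C1 + a^2)


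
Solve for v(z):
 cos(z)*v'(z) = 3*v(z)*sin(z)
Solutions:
 v(z) = C1/cos(z)^3


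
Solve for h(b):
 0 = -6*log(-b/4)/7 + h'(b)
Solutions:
 h(b) = C1 + 6*b*log(-b)/7 + 6*b*(-2*log(2) - 1)/7


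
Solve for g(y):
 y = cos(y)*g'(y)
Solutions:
 g(y) = C1 + Integral(y/cos(y), y)


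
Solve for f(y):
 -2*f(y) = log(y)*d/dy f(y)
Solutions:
 f(y) = C1*exp(-2*li(y))


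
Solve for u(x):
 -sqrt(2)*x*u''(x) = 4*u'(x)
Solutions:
 u(x) = C1 + C2*x^(1 - 2*sqrt(2))


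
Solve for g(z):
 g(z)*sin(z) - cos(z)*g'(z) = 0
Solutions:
 g(z) = C1/cos(z)


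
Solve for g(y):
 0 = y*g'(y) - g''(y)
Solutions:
 g(y) = C1 + C2*erfi(sqrt(2)*y/2)


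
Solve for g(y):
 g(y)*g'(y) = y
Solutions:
 g(y) = -sqrt(C1 + y^2)
 g(y) = sqrt(C1 + y^2)


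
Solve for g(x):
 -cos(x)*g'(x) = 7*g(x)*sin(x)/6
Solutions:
 g(x) = C1*cos(x)^(7/6)


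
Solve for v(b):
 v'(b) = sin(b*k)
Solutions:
 v(b) = C1 - cos(b*k)/k


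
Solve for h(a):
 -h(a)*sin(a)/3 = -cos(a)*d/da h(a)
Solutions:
 h(a) = C1/cos(a)^(1/3)


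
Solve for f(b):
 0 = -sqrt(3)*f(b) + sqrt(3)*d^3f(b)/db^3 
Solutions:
 f(b) = C3*exp(b) + (C1*sin(sqrt(3)*b/2) + C2*cos(sqrt(3)*b/2))*exp(-b/2)


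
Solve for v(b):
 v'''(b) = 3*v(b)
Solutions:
 v(b) = C3*exp(3^(1/3)*b) + (C1*sin(3^(5/6)*b/2) + C2*cos(3^(5/6)*b/2))*exp(-3^(1/3)*b/2)


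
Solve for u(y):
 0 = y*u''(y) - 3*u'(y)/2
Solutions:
 u(y) = C1 + C2*y^(5/2)


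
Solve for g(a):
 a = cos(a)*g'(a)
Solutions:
 g(a) = C1 + Integral(a/cos(a), a)


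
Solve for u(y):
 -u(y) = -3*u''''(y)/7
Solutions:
 u(y) = C1*exp(-3^(3/4)*7^(1/4)*y/3) + C2*exp(3^(3/4)*7^(1/4)*y/3) + C3*sin(3^(3/4)*7^(1/4)*y/3) + C4*cos(3^(3/4)*7^(1/4)*y/3)


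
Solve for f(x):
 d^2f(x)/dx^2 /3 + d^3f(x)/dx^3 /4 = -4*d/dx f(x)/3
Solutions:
 f(x) = C1 + (C2*sin(2*sqrt(11)*x/3) + C3*cos(2*sqrt(11)*x/3))*exp(-2*x/3)


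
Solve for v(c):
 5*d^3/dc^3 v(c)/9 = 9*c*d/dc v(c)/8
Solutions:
 v(c) = C1 + Integral(C2*airyai(3*3^(1/3)*5^(2/3)*c/10) + C3*airybi(3*3^(1/3)*5^(2/3)*c/10), c)


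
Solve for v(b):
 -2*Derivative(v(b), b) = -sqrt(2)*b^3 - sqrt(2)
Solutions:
 v(b) = C1 + sqrt(2)*b^4/8 + sqrt(2)*b/2


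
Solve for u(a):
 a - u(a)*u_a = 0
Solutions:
 u(a) = -sqrt(C1 + a^2)
 u(a) = sqrt(C1 + a^2)


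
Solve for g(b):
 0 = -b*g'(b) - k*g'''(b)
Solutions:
 g(b) = C1 + Integral(C2*airyai(b*(-1/k)^(1/3)) + C3*airybi(b*(-1/k)^(1/3)), b)


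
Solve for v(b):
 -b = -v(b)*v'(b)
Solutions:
 v(b) = -sqrt(C1 + b^2)
 v(b) = sqrt(C1 + b^2)


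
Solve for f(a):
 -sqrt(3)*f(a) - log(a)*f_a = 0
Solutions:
 f(a) = C1*exp(-sqrt(3)*li(a))


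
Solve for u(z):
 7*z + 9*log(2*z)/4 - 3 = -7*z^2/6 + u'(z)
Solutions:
 u(z) = C1 + 7*z^3/18 + 7*z^2/2 + 9*z*log(z)/4 - 21*z/4 + 9*z*log(2)/4


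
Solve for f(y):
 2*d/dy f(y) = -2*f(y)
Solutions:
 f(y) = C1*exp(-y)


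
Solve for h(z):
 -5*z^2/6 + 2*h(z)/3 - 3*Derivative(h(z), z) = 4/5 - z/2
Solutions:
 h(z) = C1*exp(2*z/9) + 5*z^2/4 + 21*z/2 + 969/20


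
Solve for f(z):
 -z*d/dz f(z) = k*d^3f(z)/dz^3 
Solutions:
 f(z) = C1 + Integral(C2*airyai(z*(-1/k)^(1/3)) + C3*airybi(z*(-1/k)^(1/3)), z)


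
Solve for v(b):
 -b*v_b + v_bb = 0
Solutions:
 v(b) = C1 + C2*erfi(sqrt(2)*b/2)


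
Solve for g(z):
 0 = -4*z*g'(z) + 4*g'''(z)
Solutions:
 g(z) = C1 + Integral(C2*airyai(z) + C3*airybi(z), z)


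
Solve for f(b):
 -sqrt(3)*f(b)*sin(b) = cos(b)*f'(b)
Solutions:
 f(b) = C1*cos(b)^(sqrt(3))


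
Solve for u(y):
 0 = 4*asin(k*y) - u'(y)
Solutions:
 u(y) = C1 + 4*Piecewise((y*asin(k*y) + sqrt(-k^2*y^2 + 1)/k, Ne(k, 0)), (0, True))


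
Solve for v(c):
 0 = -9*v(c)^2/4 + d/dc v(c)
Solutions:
 v(c) = -4/(C1 + 9*c)


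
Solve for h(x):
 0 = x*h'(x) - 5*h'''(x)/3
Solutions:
 h(x) = C1 + Integral(C2*airyai(3^(1/3)*5^(2/3)*x/5) + C3*airybi(3^(1/3)*5^(2/3)*x/5), x)


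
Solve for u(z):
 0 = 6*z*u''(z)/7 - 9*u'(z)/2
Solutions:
 u(z) = C1 + C2*z^(25/4)


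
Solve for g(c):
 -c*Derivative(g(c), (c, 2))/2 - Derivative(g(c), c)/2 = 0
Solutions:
 g(c) = C1 + C2*log(c)


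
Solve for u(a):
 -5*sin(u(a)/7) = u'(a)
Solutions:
 5*a + 7*log(cos(u(a)/7) - 1)/2 - 7*log(cos(u(a)/7) + 1)/2 = C1


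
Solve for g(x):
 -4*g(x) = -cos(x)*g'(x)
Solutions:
 g(x) = C1*(sin(x)^2 + 2*sin(x) + 1)/(sin(x)^2 - 2*sin(x) + 1)


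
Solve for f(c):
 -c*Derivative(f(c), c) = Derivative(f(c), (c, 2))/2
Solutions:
 f(c) = C1 + C2*erf(c)


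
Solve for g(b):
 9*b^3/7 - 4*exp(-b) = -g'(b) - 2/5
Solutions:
 g(b) = C1 - 9*b^4/28 - 2*b/5 - 4*exp(-b)


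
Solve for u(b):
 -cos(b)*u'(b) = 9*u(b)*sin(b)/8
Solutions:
 u(b) = C1*cos(b)^(9/8)


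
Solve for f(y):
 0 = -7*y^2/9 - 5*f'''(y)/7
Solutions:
 f(y) = C1 + C2*y + C3*y^2 - 49*y^5/2700


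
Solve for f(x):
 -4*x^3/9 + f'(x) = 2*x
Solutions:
 f(x) = C1 + x^4/9 + x^2


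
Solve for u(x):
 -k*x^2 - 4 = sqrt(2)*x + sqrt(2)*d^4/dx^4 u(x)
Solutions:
 u(x) = C1 + C2*x + C3*x^2 + C4*x^3 - sqrt(2)*k*x^6/720 - x^5/120 - sqrt(2)*x^4/12


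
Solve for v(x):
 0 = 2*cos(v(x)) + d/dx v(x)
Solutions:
 v(x) = pi - asin((C1 + exp(4*x))/(C1 - exp(4*x)))
 v(x) = asin((C1 + exp(4*x))/(C1 - exp(4*x)))


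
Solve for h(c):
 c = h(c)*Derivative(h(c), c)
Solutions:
 h(c) = -sqrt(C1 + c^2)
 h(c) = sqrt(C1 + c^2)


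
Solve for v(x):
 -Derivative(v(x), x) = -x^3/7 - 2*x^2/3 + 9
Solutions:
 v(x) = C1 + x^4/28 + 2*x^3/9 - 9*x


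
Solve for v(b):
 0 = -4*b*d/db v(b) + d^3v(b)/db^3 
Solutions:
 v(b) = C1 + Integral(C2*airyai(2^(2/3)*b) + C3*airybi(2^(2/3)*b), b)


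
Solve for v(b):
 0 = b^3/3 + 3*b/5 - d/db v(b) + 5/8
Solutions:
 v(b) = C1 + b^4/12 + 3*b^2/10 + 5*b/8


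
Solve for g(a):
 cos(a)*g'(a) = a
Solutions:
 g(a) = C1 + Integral(a/cos(a), a)


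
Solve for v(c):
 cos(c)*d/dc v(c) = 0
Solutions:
 v(c) = C1


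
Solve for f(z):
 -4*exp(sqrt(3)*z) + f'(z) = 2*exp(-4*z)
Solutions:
 f(z) = C1 + 4*sqrt(3)*exp(sqrt(3)*z)/3 - exp(-4*z)/2


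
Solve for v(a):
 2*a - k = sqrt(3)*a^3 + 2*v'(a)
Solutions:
 v(a) = C1 - sqrt(3)*a^4/8 + a^2/2 - a*k/2


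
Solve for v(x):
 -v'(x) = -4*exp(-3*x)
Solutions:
 v(x) = C1 - 4*exp(-3*x)/3


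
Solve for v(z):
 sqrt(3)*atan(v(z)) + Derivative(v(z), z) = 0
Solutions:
 Integral(1/atan(_y), (_y, v(z))) = C1 - sqrt(3)*z


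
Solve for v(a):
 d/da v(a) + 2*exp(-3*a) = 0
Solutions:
 v(a) = C1 + 2*exp(-3*a)/3


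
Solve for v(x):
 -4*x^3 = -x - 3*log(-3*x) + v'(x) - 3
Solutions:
 v(x) = C1 - x^4 + x^2/2 + 3*x*log(-x) + 3*x*log(3)


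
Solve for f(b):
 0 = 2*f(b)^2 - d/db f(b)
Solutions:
 f(b) = -1/(C1 + 2*b)


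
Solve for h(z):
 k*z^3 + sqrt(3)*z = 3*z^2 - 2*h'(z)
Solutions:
 h(z) = C1 - k*z^4/8 + z^3/2 - sqrt(3)*z^2/4


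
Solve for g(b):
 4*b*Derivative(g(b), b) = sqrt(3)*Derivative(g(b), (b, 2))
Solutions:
 g(b) = C1 + C2*erfi(sqrt(2)*3^(3/4)*b/3)


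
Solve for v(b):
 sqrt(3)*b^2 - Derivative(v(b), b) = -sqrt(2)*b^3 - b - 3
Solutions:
 v(b) = C1 + sqrt(2)*b^4/4 + sqrt(3)*b^3/3 + b^2/2 + 3*b


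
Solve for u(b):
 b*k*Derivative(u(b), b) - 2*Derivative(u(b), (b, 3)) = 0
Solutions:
 u(b) = C1 + Integral(C2*airyai(2^(2/3)*b*k^(1/3)/2) + C3*airybi(2^(2/3)*b*k^(1/3)/2), b)


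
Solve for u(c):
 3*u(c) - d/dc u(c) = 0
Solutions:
 u(c) = C1*exp(3*c)


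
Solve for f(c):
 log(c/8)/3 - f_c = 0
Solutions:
 f(c) = C1 + c*log(c)/3 - c*log(2) - c/3


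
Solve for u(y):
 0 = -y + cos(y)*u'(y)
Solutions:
 u(y) = C1 + Integral(y/cos(y), y)


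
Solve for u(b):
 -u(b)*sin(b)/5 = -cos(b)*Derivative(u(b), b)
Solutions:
 u(b) = C1/cos(b)^(1/5)


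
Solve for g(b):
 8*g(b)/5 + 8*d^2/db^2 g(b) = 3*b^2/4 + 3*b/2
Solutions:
 g(b) = C1*sin(sqrt(5)*b/5) + C2*cos(sqrt(5)*b/5) + 15*b^2/32 + 15*b/16 - 75/16


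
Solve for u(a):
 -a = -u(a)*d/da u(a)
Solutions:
 u(a) = -sqrt(C1 + a^2)
 u(a) = sqrt(C1 + a^2)


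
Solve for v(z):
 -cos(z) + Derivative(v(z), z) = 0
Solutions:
 v(z) = C1 + sin(z)


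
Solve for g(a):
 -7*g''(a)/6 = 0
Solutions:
 g(a) = C1 + C2*a


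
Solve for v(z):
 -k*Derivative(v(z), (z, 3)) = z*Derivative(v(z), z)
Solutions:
 v(z) = C1 + Integral(C2*airyai(z*(-1/k)^(1/3)) + C3*airybi(z*(-1/k)^(1/3)), z)


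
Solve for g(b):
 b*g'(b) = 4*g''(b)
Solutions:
 g(b) = C1 + C2*erfi(sqrt(2)*b/4)


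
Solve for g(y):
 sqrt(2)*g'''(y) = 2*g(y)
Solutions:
 g(y) = C3*exp(2^(1/6)*y) + (C1*sin(2^(1/6)*sqrt(3)*y/2) + C2*cos(2^(1/6)*sqrt(3)*y/2))*exp(-2^(1/6)*y/2)


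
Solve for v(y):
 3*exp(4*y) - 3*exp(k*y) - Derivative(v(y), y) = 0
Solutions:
 v(y) = C1 + 3*exp(4*y)/4 - 3*exp(k*y)/k


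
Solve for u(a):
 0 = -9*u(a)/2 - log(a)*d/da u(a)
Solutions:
 u(a) = C1*exp(-9*li(a)/2)


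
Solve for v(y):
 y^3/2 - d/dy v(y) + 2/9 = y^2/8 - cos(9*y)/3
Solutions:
 v(y) = C1 + y^4/8 - y^3/24 + 2*y/9 + sin(9*y)/27


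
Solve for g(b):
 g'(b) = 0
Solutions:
 g(b) = C1


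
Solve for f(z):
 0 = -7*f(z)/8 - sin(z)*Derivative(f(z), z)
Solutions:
 f(z) = C1*(cos(z) + 1)^(7/16)/(cos(z) - 1)^(7/16)


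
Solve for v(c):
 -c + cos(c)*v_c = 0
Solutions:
 v(c) = C1 + Integral(c/cos(c), c)


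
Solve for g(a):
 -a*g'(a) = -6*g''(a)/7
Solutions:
 g(a) = C1 + C2*erfi(sqrt(21)*a/6)


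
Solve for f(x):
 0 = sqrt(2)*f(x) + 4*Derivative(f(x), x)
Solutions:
 f(x) = C1*exp(-sqrt(2)*x/4)


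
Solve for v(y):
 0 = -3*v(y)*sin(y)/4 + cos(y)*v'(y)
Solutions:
 v(y) = C1/cos(y)^(3/4)


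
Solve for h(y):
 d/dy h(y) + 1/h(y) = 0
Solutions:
 h(y) = -sqrt(C1 - 2*y)
 h(y) = sqrt(C1 - 2*y)


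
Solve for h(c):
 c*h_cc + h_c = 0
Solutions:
 h(c) = C1 + C2*log(c)


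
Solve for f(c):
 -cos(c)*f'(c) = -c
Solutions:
 f(c) = C1 + Integral(c/cos(c), c)


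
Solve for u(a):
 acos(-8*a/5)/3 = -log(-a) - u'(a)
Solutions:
 u(a) = C1 - a*log(-a) - a*acos(-8*a/5)/3 + a - sqrt(25 - 64*a^2)/24


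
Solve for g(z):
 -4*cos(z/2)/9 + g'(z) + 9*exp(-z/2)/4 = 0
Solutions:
 g(z) = C1 + 8*sin(z/2)/9 + 9*exp(-z/2)/2


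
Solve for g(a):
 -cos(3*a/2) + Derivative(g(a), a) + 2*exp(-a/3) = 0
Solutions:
 g(a) = C1 + 2*sin(3*a/2)/3 + 6*exp(-a/3)


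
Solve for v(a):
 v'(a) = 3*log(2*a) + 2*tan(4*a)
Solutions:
 v(a) = C1 + 3*a*log(a) - 3*a + 3*a*log(2) - log(cos(4*a))/2


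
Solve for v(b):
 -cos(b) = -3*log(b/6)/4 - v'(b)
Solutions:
 v(b) = C1 - 3*b*log(b)/4 + 3*b/4 + 3*b*log(6)/4 + sin(b)


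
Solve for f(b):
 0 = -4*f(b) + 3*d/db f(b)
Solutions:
 f(b) = C1*exp(4*b/3)


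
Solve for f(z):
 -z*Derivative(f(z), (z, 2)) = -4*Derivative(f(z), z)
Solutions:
 f(z) = C1 + C2*z^5


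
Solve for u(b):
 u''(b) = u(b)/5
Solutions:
 u(b) = C1*exp(-sqrt(5)*b/5) + C2*exp(sqrt(5)*b/5)


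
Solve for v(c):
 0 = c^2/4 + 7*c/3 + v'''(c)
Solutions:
 v(c) = C1 + C2*c + C3*c^2 - c^5/240 - 7*c^4/72


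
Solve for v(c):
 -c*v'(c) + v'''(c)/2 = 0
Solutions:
 v(c) = C1 + Integral(C2*airyai(2^(1/3)*c) + C3*airybi(2^(1/3)*c), c)


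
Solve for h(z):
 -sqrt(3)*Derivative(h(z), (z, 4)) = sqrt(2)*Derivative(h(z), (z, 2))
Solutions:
 h(z) = C1 + C2*z + C3*sin(2^(1/4)*3^(3/4)*z/3) + C4*cos(2^(1/4)*3^(3/4)*z/3)


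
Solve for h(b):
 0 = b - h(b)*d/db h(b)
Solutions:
 h(b) = -sqrt(C1 + b^2)
 h(b) = sqrt(C1 + b^2)


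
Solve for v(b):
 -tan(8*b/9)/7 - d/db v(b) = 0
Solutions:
 v(b) = C1 + 9*log(cos(8*b/9))/56


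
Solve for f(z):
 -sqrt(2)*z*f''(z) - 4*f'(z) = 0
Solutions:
 f(z) = C1 + C2*z^(1 - 2*sqrt(2))


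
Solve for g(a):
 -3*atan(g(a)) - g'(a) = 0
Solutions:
 Integral(1/atan(_y), (_y, g(a))) = C1 - 3*a


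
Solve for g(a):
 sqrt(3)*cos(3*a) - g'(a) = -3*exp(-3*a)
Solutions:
 g(a) = C1 + sqrt(3)*sin(3*a)/3 - exp(-3*a)


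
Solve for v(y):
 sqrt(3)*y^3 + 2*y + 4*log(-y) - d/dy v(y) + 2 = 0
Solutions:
 v(y) = C1 + sqrt(3)*y^4/4 + y^2 + 4*y*log(-y) - 2*y


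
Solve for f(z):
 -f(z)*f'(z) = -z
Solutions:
 f(z) = -sqrt(C1 + z^2)
 f(z) = sqrt(C1 + z^2)


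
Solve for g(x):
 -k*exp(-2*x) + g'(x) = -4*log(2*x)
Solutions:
 g(x) = C1 - k*exp(-2*x)/2 - 4*x*log(x) + 4*x*(1 - log(2))


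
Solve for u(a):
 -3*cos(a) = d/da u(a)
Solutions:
 u(a) = C1 - 3*sin(a)


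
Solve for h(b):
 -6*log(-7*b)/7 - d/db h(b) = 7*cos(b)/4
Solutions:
 h(b) = C1 - 6*b*log(-b)/7 - 6*b*log(7)/7 + 6*b/7 - 7*sin(b)/4


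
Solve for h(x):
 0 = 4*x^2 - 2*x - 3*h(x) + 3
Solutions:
 h(x) = 4*x^2/3 - 2*x/3 + 1


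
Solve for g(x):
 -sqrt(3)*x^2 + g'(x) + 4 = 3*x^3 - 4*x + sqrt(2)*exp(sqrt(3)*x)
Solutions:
 g(x) = C1 + 3*x^4/4 + sqrt(3)*x^3/3 - 2*x^2 - 4*x + sqrt(6)*exp(sqrt(3)*x)/3


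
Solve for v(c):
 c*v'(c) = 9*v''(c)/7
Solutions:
 v(c) = C1 + C2*erfi(sqrt(14)*c/6)


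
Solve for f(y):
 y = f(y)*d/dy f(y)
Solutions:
 f(y) = -sqrt(C1 + y^2)
 f(y) = sqrt(C1 + y^2)


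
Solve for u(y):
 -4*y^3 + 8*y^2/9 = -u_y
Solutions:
 u(y) = C1 + y^4 - 8*y^3/27


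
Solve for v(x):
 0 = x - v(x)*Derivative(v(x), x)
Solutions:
 v(x) = -sqrt(C1 + x^2)
 v(x) = sqrt(C1 + x^2)


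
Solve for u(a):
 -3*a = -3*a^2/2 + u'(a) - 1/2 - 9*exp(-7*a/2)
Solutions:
 u(a) = C1 + a^3/2 - 3*a^2/2 + a/2 - 18*exp(-7*a/2)/7


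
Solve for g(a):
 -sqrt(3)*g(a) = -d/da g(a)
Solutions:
 g(a) = C1*exp(sqrt(3)*a)


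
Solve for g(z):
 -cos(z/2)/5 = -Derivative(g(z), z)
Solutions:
 g(z) = C1 + 2*sin(z/2)/5


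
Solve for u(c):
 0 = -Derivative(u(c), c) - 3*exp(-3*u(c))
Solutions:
 u(c) = log(C1 - 9*c)/3
 u(c) = log((-3^(1/3) - 3^(5/6)*I)*(C1 - 3*c)^(1/3)/2)
 u(c) = log((-3^(1/3) + 3^(5/6)*I)*(C1 - 3*c)^(1/3)/2)


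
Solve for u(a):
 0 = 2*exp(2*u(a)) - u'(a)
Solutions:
 u(a) = log(-sqrt(-1/(C1 + 2*a))) - log(2)/2
 u(a) = log(-1/(C1 + 2*a))/2 - log(2)/2


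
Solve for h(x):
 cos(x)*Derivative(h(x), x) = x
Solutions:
 h(x) = C1 + Integral(x/cos(x), x)


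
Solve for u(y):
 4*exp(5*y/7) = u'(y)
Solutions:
 u(y) = C1 + 28*exp(5*y/7)/5


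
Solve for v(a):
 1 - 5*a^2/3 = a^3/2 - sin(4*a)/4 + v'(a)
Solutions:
 v(a) = C1 - a^4/8 - 5*a^3/9 + a - cos(4*a)/16


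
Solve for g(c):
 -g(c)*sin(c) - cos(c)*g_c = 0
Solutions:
 g(c) = C1*cos(c)


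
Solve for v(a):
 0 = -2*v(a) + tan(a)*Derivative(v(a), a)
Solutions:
 v(a) = C1*sin(a)^2


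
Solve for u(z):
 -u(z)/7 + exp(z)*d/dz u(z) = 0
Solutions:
 u(z) = C1*exp(-exp(-z)/7)


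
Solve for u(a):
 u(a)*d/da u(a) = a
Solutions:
 u(a) = -sqrt(C1 + a^2)
 u(a) = sqrt(C1 + a^2)


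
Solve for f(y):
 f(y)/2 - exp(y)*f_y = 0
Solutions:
 f(y) = C1*exp(-exp(-y)/2)


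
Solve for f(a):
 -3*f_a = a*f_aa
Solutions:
 f(a) = C1 + C2/a^2


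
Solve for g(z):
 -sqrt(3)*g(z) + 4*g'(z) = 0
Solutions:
 g(z) = C1*exp(sqrt(3)*z/4)


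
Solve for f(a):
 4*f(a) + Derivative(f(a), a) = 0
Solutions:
 f(a) = C1*exp(-4*a)


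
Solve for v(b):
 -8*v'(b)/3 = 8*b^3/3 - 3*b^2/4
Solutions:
 v(b) = C1 - b^4/4 + 3*b^3/32


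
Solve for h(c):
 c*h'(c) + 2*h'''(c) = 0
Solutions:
 h(c) = C1 + Integral(C2*airyai(-2^(2/3)*c/2) + C3*airybi(-2^(2/3)*c/2), c)


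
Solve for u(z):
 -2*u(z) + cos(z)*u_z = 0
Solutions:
 u(z) = C1*(sin(z) + 1)/(sin(z) - 1)


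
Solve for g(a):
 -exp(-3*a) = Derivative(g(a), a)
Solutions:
 g(a) = C1 + exp(-3*a)/3


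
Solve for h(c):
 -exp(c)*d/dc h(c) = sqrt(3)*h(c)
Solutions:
 h(c) = C1*exp(sqrt(3)*exp(-c))


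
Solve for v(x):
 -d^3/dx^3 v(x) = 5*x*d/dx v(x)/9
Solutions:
 v(x) = C1 + Integral(C2*airyai(-15^(1/3)*x/3) + C3*airybi(-15^(1/3)*x/3), x)


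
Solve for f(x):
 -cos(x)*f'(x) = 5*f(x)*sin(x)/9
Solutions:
 f(x) = C1*cos(x)^(5/9)
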